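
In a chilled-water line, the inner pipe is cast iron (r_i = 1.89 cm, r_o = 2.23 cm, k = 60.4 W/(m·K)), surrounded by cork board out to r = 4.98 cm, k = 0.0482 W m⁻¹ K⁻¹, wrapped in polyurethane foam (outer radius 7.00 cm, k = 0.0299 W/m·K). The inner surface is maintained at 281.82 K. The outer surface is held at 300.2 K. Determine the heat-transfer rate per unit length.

Q' = 4.12 W/m

Treat each layer as a resistance in series:
  R'_cast iron = ln(0.0223/0.0189)/(2πk) = 0.1654/(2π·60.4) = 4.359×10^-4 m·K/W
  R'_cork board = ln(0.0498/0.0223)/(2πk) = 0.8034/(2π·0.0482) = 2.653 m·K/W
  R'_polyurethane foam = ln(0.0700/0.0498)/(2πk) = 0.3405/(2π·0.0299) = 1.812 m·K/W
ΣR = 4.359×10^-4 + 2.653 + 1.812 = 4.465 m·K/W
Q' = ΔT/ΣR = (281.82 K − 300.2 K)/4.465 = -4.12 W/m
(Negative Q' ⇒ heat flows inward; heat gain = 4.12 W/m.)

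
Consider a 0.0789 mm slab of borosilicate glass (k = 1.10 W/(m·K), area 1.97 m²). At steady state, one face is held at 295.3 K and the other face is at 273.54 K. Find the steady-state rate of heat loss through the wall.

Q = 5.98×10^5 W

Q = kA·ΔT/L = 1.10 × 1.97 × |295.3 K − 273.54 K| / 7.89×10^-5 = 5.98×10^5 W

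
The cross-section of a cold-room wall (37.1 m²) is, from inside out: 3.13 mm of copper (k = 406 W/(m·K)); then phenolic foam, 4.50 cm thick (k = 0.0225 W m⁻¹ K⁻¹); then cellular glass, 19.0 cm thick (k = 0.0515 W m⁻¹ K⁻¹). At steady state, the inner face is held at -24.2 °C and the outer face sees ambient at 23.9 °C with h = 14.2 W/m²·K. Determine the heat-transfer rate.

Series thermal resistances, inner to outer:
  R_copper = L/(kA) = 0.00313/(406·37.1) = 2.078×10^-7 K/W
  R_phenolic foam = L/(kA) = 0.0450/(0.0225·37.1) = 0.05391 K/W
  R_cellular glass = L/(kA) = 0.190/(0.0515·37.1) = 0.09944 K/W
  R_conv,out = 1/(hA) = 1/(14.2·37.1) = 0.001898 K/W
ΣR = 2.078×10^-7 + 0.05391 + 0.09944 + 0.001898 = 0.1552 K/W
Q = ΔT/ΣR = (-24.2 °C − 23.9 °C)/0.1552 = -310 W
(Negative Q ⇒ heat flows inward; heat gain = 310 W.)

Q = 310 W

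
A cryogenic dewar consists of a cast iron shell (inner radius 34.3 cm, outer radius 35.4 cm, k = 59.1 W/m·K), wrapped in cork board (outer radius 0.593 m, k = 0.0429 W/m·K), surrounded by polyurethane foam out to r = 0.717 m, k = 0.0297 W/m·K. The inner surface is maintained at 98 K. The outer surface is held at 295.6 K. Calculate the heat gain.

Q = 68.3 W

Resistance network (inner→outer):
  R_cast iron = (1/0.343 − 1/0.354)/(4πk) = 0.09059/(4π·59.1) = 1.220×10^-4 K/W
  R_cork board = (1/0.354 − 1/0.593)/(4πk) = 1.139/(4π·0.0429) = 2.112 K/W
  R_polyurethane foam = (1/0.593 − 1/0.717)/(4πk) = 0.2916/(4π·0.0297) = 0.7814 K/W
ΣR = 1.220×10^-4 + 2.112 + 0.7814 = 2.894 K/W
Q = ΔT/ΣR = (98 K − 295.6 K)/2.894 = -68.3 W
(Negative Q ⇒ heat flows inward; heat gain = 68.3 W.)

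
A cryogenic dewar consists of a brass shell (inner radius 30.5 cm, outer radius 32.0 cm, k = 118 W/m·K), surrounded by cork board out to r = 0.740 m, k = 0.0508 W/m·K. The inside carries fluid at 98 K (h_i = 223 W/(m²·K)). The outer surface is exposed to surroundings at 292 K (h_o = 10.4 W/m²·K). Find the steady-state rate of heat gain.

Q = 69.4 W

Treat each layer as a resistance in series:
  R_conv,in = 1/(4πr²h) = 1/(4π·0.305²·223) = 0.003836 K/W
  R_brass = (1/0.305 − 1/0.320)/(4πk) = 0.1537/(4π·118) = 1.036×10^-4 K/W
  R_cork board = (1/0.320 − 1/0.740)/(4πk) = 1.774/(4π·0.0508) = 2.778 K/W
  R_conv,out = 1/(4πr²h) = 1/(4π·0.740²·10.4) = 0.01397 K/W
ΣR = 0.003836 + 1.036×10^-4 + 2.778 + 0.01397 = 2.796 K/W
Q = ΔT/ΣR = (98 K − 292 K)/2.796 = -69.4 W
(Negative Q ⇒ heat flows inward; heat gain = 69.4 W.)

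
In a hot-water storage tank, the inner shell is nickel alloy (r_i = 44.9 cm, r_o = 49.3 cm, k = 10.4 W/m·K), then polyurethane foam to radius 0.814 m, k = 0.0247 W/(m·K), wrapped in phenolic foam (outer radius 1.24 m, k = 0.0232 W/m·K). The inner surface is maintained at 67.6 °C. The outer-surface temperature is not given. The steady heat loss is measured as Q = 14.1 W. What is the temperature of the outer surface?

T_out = 10.8 °C

Series resistances:
  R_nickel alloy = (1/0.449 − 1/0.493)/(4πk) = 0.1988/(4π·10.4) = 0.001521 K/W
  R_polyurethane foam = (1/0.493 − 1/0.814)/(4πk) = 0.7999/(4π·0.0247) = 2.577 K/W
  R_phenolic foam = (1/0.814 − 1/1.24)/(4πk) = 0.4220/(4π·0.0232) = 1.448 K/W
ΣR = 4.026 K/W
ΔT = Q·ΣR = 14.1 × 4.026 = 56.77 K
Heat flows outward, so T_out = T_in − ΔT = 67.6 − 56.77 = 10.8 °C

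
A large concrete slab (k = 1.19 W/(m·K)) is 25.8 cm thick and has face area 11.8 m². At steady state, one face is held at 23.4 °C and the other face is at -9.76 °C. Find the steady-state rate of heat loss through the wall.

Q = 1800 W

Q = kA·ΔT/L = 1.19 × 11.8 × |23.4 °C − -9.76 °C| / 0.258 = 1800 W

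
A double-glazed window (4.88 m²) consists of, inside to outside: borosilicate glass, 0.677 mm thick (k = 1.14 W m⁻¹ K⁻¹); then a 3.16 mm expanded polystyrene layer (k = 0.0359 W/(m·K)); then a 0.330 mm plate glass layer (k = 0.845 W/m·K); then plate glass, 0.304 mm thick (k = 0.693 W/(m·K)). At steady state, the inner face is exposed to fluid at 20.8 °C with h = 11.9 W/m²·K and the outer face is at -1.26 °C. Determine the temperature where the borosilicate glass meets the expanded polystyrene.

Series thermal resistances, inner to outer:
  R_conv,in = 1/(hA) = 1/(11.9·4.88) = 0.01722 K/W
  R_borosilicate glass = L/(kA) = 6.77×10^-4/(1.14·4.88) = 1.217×10^-4 K/W
  R_expanded polystyrene = L/(kA) = 0.00316/(0.0359·4.88) = 0.01804 K/W
  R_plate glass = L/(kA) = 3.30×10^-4/(0.845·4.88) = 8.003×10^-5 K/W
  R_plate glass = L/(kA) = 3.04×10^-4/(0.693·4.88) = 8.989×10^-5 K/W
ΣR = 0.01722 + 1.217×10^-4 + 0.01804 + 8.003×10^-5 + 8.989×10^-5 = 0.03555 K/W
Q = ΔT/ΣR = (20.8 °C − -1.26 °C)/0.03555 = 620.5 W
From the inner boundary to the borosilicate glass/expanded polystyrene interface, ΣR_partial = 0.01734 K/W.
T_interface = T_in − Q·ΣR_partial = 20.8 °C − (620.5)(0.01734) = 10.0 °C

T = 10.0 °C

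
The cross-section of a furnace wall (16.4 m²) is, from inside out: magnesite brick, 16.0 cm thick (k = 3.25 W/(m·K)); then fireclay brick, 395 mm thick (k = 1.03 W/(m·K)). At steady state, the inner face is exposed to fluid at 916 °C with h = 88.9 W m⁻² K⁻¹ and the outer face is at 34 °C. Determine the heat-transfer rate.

Q = 32600 W

Treat each layer as a resistance in series:
  R_conv,in = 1/(hA) = 1/(88.9·16.4) = 6.859×10^-4 K/W
  R_magnesite brick = L/(kA) = 0.160/(3.25·16.4) = 0.003002 K/W
  R_fireclay brick = L/(kA) = 0.395/(1.03·16.4) = 0.02338 K/W
ΣR = 6.859×10^-4 + 0.003002 + 0.02338 = 0.02707 K/W
Q = ΔT/ΣR = (916 °C − 34 °C)/0.02707 = 32600 W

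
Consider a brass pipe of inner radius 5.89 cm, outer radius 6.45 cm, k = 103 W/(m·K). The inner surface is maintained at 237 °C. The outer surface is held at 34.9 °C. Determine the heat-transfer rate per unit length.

Q' = 1440 kW/m

Q' = 2πk·ΔT/ln(r₂/r₁) = 2π × 103 × 202.1 / ln(0.0645/0.0589) = 1.44×10^6 W/m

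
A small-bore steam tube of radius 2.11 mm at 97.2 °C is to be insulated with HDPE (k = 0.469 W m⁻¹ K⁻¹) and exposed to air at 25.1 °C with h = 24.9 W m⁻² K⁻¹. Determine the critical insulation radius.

For a cylinder, r_cr = k_ins/h = 0.469/24.9 = 0.0188 m = 1.88 cm

r_cr = 1.88 cm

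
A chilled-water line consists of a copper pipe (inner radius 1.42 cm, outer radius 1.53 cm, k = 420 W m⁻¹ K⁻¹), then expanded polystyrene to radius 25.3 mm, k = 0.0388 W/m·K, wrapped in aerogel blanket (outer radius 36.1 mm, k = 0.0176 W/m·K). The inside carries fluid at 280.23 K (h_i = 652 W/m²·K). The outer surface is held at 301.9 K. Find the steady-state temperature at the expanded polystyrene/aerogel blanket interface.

Resistance network (inner→outer):
  R'_conv,in = 1/(2πr h) = 1/(2π·0.0142·652) = 0.01719 m·K/W
  R'_copper = ln(0.0153/0.0142)/(2πk) = 0.07461/(2π·420) = 2.827×10^-5 m·K/W
  R'_expanded polystyrene = ln(0.0253/0.0153)/(2πk) = 0.5030/(2π·0.0388) = 2.063 m·K/W
  R'_aerogel blanket = ln(0.0361/0.0253)/(2πk) = 0.3555/(2π·0.0176) = 3.215 m·K/W
ΣR = 0.01719 + 2.827×10^-5 + 2.063 + 3.215 = 5.295 m·K/W
Q' = ΔT/ΣR = (280.23 K − 301.9 K)/5.295 = -4.093 W/m
From the inner boundary to the expanded polystyrene/aerogel blanket interface, ΣR_partial = 2.080 m·K/W.
T_interface = T_in − Q'·ΣR_partial = 280.23 K − (-4.093)(2.080) = 288.7 K

T = 288.7 K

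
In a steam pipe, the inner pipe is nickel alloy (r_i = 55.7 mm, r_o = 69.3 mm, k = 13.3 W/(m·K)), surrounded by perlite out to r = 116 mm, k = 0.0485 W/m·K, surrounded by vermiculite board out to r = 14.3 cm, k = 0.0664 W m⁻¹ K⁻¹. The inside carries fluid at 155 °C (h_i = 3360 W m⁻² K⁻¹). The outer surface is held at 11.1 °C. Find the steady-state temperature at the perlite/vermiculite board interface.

T = 44.0 °C

Series thermal resistances, inner to outer:
  R'_conv,in = 1/(2πr h) = 1/(2π·0.0557·3360) = 8.504×10^-4 m·K/W
  R'_nickel alloy = ln(0.0693/0.0557)/(2πk) = 0.2185/(2π·13.3) = 0.002614 m·K/W
  R'_perlite = ln(0.116/0.0693)/(2πk) = 0.5151/(2π·0.0485) = 1.690 m·K/W
  R'_vermiculite board = ln(0.143/0.116)/(2πk) = 0.2093/(2π·0.0664) = 0.5016 m·K/W
ΣR = 8.504×10^-4 + 0.002614 + 1.690 + 0.5016 = 2.195 m·K/W
Q' = ΔT/ΣR = (155 °C − 11.1 °C)/2.195 = 65.56 W/m
From the inner boundary to the perlite/vermiculite board interface, ΣR_partial = 1.693 m·K/W.
T_interface = T_in − Q'·ΣR_partial = 155 °C − (65.56)(1.693) = 44.0 °C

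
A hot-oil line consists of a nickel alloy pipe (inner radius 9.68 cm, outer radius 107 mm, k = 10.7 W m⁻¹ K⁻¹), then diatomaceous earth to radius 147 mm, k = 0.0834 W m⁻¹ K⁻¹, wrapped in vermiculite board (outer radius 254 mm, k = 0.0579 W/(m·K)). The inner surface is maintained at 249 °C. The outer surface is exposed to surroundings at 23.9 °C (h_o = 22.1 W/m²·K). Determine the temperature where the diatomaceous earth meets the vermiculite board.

Series thermal resistances, inner to outer:
  R'_nickel alloy = ln(0.107/0.0968)/(2πk) = 0.1002/(2π·10.7) = 0.001490 m·K/W
  R'_diatomaceous earth = ln(0.147/0.107)/(2πk) = 0.3176/(2π·0.0834) = 0.6061 m·K/W
  R'_vermiculite board = ln(0.254/0.147)/(2πk) = 0.5469/(2π·0.0579) = 1.503 m·K/W
  R'_conv,out = 1/(2πr h) = 1/(2π·0.254·22.1) = 0.02835 m·K/W
ΣR = 0.001490 + 0.6061 + 1.503 + 0.02835 = 2.139 m·K/W
Q' = ΔT/ΣR = (249 °C − 23.9 °C)/2.139 = 105.2 W/m
From the inner boundary to the diatomaceous earth/vermiculite board interface, ΣR_partial = 0.6076 m·K/W.
T_interface = T_in − Q'·ΣR_partial = 249 °C − (105.2)(0.6076) = 185 °C

T = 185 °C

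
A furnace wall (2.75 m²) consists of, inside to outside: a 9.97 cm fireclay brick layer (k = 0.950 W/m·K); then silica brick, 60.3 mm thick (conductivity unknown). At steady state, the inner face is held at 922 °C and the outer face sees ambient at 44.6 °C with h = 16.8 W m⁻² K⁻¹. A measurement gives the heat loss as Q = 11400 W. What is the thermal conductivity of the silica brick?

k = 1.28 W/m·K

ΣR = ΔT/Q = |922 − 44.6|/11400 = 0.07696 K/W
Known resistances:
  R_fireclay brick = L/(kA) = 0.0997/(0.950·2.75) = 0.03816 K/W
  R_conv,out = 1/(hA) = 1/(16.8·2.75) = 0.02165 K/W
R_silica brick = ΣR − ΣR_known = 0.07696 − 0.05981 = 0.01715 K/W
L/(kA) = 0.01715 ⇒ k = 0.0603/(0.01715·2.75) = 1.28 W/m·K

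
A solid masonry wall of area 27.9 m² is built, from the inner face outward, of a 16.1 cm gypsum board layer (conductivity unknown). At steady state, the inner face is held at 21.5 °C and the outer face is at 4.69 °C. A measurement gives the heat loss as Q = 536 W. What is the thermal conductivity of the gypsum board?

ΣR = ΔT/Q = |21.5 − 4.69|/536 = 0.03136 K/W
L/(kA) = 0.03136 ⇒ k = 0.161/(0.03136·27.9) = 0.184 W/m·K

k = 0.184 W/m·K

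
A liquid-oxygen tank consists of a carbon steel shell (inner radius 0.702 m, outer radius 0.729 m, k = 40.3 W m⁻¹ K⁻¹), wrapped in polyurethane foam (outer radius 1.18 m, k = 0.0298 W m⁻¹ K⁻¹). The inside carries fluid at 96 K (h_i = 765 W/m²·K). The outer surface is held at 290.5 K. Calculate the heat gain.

Resistance network (inner→outer):
  R_conv,in = 1/(4πr²h) = 1/(4π·0.702²·765) = 2.111×10^-4 K/W
  R_carbon steel = (1/0.702 − 1/0.729)/(4πk) = 0.05276/(4π·40.3) = 1.042×10^-4 K/W
  R_polyurethane foam = (1/0.729 − 1/1.18)/(4πk) = 0.5243/(4π·0.0298) = 1.400 K/W
ΣR = 2.111×10^-4 + 1.042×10^-4 + 1.400 = 1.400 K/W
Q = ΔT/ΣR = (96 K − 290.5 K)/1.400 = -139 W
(Negative Q ⇒ heat flows inward; heat gain = 139 W.)

Q = 139 W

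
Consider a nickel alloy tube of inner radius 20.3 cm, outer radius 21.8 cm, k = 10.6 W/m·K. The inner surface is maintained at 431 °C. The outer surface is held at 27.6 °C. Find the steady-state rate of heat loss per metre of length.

Q' = 3.77×10^5 W/m

Q' = 2πk·ΔT/ln(r₂/r₁) = 2π × 10.6 × 403.4 / ln(0.218/0.203) = 3.77×10^5 W/m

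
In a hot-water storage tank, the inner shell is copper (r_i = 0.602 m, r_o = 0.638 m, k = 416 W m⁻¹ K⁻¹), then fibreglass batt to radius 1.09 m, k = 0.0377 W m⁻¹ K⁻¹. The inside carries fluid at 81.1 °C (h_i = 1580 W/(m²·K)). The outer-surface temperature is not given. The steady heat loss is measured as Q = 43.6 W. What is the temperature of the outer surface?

Series resistances:
  R_conv,in = 1/(4πr²h) = 1/(4π·0.602²·1580) = 1.390×10^-4 K/W
  R_copper = (1/0.602 − 1/0.638)/(4πk) = 0.09373/(4π·416) = 1.793×10^-5 K/W
  R_fibreglass batt = (1/0.638 − 1/1.09)/(4πk) = 0.6500/(4π·0.0377) = 1.372 K/W
ΣR = 1.372 K/W
ΔT = Q·ΣR = 43.6 × 1.372 = 59.82 K
Heat flows outward, so T_out = T_in − ΔT = 81.1 − 59.82 = 21.3 °C

T_out = 21.3 °C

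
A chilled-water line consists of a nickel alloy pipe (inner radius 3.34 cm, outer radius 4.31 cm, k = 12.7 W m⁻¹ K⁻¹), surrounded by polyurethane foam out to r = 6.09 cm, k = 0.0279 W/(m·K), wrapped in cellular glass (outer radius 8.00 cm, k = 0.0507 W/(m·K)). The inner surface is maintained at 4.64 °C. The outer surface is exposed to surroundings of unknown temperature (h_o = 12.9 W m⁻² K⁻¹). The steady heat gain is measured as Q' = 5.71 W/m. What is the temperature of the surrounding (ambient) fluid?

T_out = 21.7 °C

Series resistances:
  R'_nickel alloy = ln(0.0431/0.0334)/(2πk) = 0.2550/(2π·12.7) = 0.003195 m·K/W
  R'_polyurethane foam = ln(0.0609/0.0431)/(2πk) = 0.3457/(2π·0.0279) = 1.972 m·K/W
  R'_cellular glass = ln(0.0800/0.0609)/(2πk) = 0.2728/(2π·0.0507) = 0.8563 m·K/W
  R'_conv,out = 1/(2πr h) = 1/(2π·0.0800·12.9) = 0.1542 m·K/W
ΣR = 2.986 m·K/W
ΔT = Q'·ΣR = 5.71 × 2.986 = 17.05 K
Heat flows inward, so T_out = T_in + ΔT = 4.64 + 17.05 = 21.7 °C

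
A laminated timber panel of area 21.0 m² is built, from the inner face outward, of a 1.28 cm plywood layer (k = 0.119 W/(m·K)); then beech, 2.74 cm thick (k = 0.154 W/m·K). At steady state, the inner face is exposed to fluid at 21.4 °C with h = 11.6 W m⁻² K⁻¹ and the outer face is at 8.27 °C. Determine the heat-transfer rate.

Treat each layer as a resistance in series:
  R_conv,in = 1/(hA) = 1/(11.6·21.0) = 0.004105 K/W
  R_plywood = L/(kA) = 0.0128/(0.119·21.0) = 0.005122 K/W
  R_beech = L/(kA) = 0.0274/(0.154·21.0) = 0.008472 K/W
ΣR = 0.004105 + 0.005122 + 0.008472 = 0.01770 K/W
Q = ΔT/ΣR = (21.4 °C − 8.27 °C)/0.01770 = 742 W

Q = 742 W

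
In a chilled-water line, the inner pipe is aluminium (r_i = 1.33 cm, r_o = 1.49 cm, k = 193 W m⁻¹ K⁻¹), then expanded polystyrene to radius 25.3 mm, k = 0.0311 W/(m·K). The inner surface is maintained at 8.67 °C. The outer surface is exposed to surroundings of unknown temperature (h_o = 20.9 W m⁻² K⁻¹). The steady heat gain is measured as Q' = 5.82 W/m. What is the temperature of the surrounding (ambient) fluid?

Series resistances:
  R'_aluminium = ln(0.0149/0.0133)/(2πk) = 0.1136/(2π·193) = 9.368×10^-5 m·K/W
  R'_expanded polystyrene = ln(0.0253/0.0149)/(2πk) = 0.5294/(2π·0.0311) = 2.709 m·K/W
  R'_conv,out = 1/(2πr h) = 1/(2π·0.0253·20.9) = 0.3010 m·K/W
ΣR = 3.011 m·K/W
ΔT = Q'·ΣR = 5.82 × 3.011 = 17.52 K
Heat flows inward, so T_out = T_in + ΔT = 8.67 + 17.52 = 26.2 °C

T_out = 26.2 °C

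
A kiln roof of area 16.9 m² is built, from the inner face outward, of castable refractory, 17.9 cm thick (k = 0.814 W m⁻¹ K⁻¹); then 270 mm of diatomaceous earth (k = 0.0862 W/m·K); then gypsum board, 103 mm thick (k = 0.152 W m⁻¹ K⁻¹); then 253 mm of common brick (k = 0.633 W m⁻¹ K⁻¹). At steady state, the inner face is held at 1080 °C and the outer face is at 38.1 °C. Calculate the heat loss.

Q = 3.98 kW

Resistance network (inner→outer):
  R_castable refractory = L/(kA) = 0.179/(0.814·16.9) = 0.01301 K/W
  R_diatomaceous earth = L/(kA) = 0.270/(0.0862·16.9) = 0.1853 K/W
  R_gypsum board = L/(kA) = 0.103/(0.152·16.9) = 0.04010 K/W
  R_common brick = L/(kA) = 0.253/(0.633·16.9) = 0.02365 K/W
ΣR = 0.01301 + 0.1853 + 0.04010 + 0.02365 = 0.2621 K/W
Q = ΔT/ΣR = (1080 °C − 38.1 °C)/0.2621 = 3980 W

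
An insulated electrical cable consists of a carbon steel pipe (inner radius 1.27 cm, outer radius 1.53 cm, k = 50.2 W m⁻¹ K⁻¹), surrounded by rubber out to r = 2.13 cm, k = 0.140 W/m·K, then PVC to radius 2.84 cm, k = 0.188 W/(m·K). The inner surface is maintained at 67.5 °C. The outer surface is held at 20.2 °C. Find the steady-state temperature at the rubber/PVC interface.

T = 38.8 °C

Treat each layer as a resistance in series:
  R'_carbon steel = ln(0.0153/0.0127)/(2πk) = 0.1863/(2π·50.2) = 5.905×10^-4 m·K/W
  R'_rubber = ln(0.0213/0.0153)/(2πk) = 0.3309/(2π·0.140) = 0.3761 m·K/W
  R'_PVC = ln(0.0284/0.0213)/(2πk) = 0.2877/(2π·0.188) = 0.2435 m·K/W
ΣR = 5.905×10^-4 + 0.3761 + 0.2435 = 0.6202 m·K/W
Q' = ΔT/ΣR = (67.5 °C − 20.2 °C)/0.6202 = 76.27 W/m
From the inner boundary to the rubber/PVC interface, ΣR_partial = 0.3767 m·K/W.
T_interface = T_in − Q'·ΣR_partial = 67.5 °C − (76.27)(0.3767) = 38.8 °C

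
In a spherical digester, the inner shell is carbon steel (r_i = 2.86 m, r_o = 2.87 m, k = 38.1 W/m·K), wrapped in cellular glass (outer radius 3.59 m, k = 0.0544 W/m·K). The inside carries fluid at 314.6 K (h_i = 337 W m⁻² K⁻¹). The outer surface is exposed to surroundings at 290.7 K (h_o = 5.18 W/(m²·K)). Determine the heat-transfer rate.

Series thermal resistances, inner to outer:
  R_conv,in = 1/(4πr²h) = 1/(4π·2.86²·337) = 2.887×10^-5 K/W
  R_carbon steel = (1/2.86 − 1/2.87)/(4πk) = 0.001218/(4π·38.1) = 2.545×10^-6 K/W
  R_cellular glass = (1/2.87 − 1/3.59)/(4πk) = 0.06988/(4π·0.0544) = 0.1022 K/W
  R_conv,out = 1/(4πr²h) = 1/(4π·3.59²·5.18) = 0.001192 K/W
ΣR = 2.887×10^-5 + 2.545×10^-6 + 0.1022 + 0.001192 = 0.1034 K/W
Q = ΔT/ΣR = (314.6 K − 290.7 K)/0.1034 = 231 W

Q = 231 W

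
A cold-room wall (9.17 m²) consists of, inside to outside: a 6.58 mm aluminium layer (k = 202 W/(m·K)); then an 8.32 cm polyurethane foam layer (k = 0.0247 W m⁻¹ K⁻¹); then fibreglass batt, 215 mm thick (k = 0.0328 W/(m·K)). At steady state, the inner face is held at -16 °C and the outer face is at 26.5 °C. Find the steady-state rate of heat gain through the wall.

Q = 39.3 W

Resistance network (inner→outer):
  R_aluminium = L/(kA) = 0.00658/(202·9.17) = 3.552×10^-6 K/W
  R_polyurethane foam = L/(kA) = 0.0832/(0.0247·9.17) = 0.3673 K/W
  R_fibreglass batt = L/(kA) = 0.215/(0.0328·9.17) = 0.7148 K/W
ΣR = 3.552×10^-6 + 0.3673 + 0.7148 = 1.082 K/W
Q = ΔT/ΣR = (-16 °C − 26.5 °C)/1.082 = -39.3 W
(Negative Q ⇒ heat flows inward; heat gain = 39.3 W.)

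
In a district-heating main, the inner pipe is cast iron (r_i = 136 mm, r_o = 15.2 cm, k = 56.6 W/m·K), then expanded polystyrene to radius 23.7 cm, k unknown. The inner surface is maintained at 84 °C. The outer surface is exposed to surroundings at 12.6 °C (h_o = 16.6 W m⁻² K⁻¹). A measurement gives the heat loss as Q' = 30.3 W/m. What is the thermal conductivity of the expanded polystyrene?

k = 0.0305 W/m·K

ΣR = ΔT/Q' = |84 − 12.6|/30.3 = 2.356 m·K/W
Known resistances:
  R'_cast iron = ln(0.152/0.136)/(2πk) = 0.1112/(2π·56.6) = 3.128×10^-4 m·K/W
  R'_conv,out = 1/(2πr h) = 1/(2π·0.237·16.6) = 0.04045 m·K/W
R_expanded polystyrene = ΣR − ΣR_known = 2.356 − 0.04076 = 2.315 m·K/W
ln(r₂/r₁)/(2πk) = 2.315 ⇒ k = 0.4442/(2π·2.315) = 0.0305 W/m·K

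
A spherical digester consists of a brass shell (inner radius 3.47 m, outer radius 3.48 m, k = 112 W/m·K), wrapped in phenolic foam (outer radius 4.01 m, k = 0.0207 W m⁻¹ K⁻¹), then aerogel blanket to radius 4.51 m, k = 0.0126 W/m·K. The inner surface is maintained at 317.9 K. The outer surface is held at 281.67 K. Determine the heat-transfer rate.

Q = 113 W

Resistance network (inner→outer):
  R_brass = (1/3.47 − 1/3.48)/(4πk) = 8.281×10^-4/(4π·112) = 5.884×10^-7 K/W
  R_phenolic foam = (1/3.48 − 1/4.01)/(4πk) = 0.03798/(4π·0.0207) = 0.1460 K/W
  R_aerogel blanket = (1/4.01 − 1/4.51)/(4πk) = 0.02765/(4π·0.0126) = 0.1746 K/W
ΣR = 5.884×10^-7 + 0.1460 + 0.1746 = 0.3206 K/W
Q = ΔT/ΣR = (317.9 K − 281.67 K)/0.3206 = 113 W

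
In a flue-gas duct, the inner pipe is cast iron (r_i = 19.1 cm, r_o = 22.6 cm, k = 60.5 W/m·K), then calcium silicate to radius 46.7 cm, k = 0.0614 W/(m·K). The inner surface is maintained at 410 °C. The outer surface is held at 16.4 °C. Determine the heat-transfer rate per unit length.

Series thermal resistances, inner to outer:
  R'_cast iron = ln(0.226/0.191)/(2πk) = 0.1683/(2π·60.5) = 4.426×10^-4 m·K/W
  R'_calcium silicate = ln(0.467/0.226)/(2πk) = 0.7258/(2π·0.0614) = 1.881 m·K/W
ΣR = 4.426×10^-4 + 1.881 = 1.881 m·K/W
Q' = ΔT/ΣR = (410 °C − 16.4 °C)/1.881 = 209 W/m

Q' = 209 W/m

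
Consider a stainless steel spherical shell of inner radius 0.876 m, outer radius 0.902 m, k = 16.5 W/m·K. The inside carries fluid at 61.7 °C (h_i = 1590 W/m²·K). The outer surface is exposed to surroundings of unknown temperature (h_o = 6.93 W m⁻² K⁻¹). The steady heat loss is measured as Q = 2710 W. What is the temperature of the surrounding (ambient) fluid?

T_out = 22.8 °C

Sum the resistances:
  R_conv,in = 1/(4πr²h) = 1/(4π·0.876²·1590) = 6.522×10^-5 K/W
  R_stainless steel = (1/0.876 − 1/0.902)/(4πk) = 0.03291/(4π·16.5) = 1.587×10^-4 K/W
  R_conv,out = 1/(4πr²h) = 1/(4π·0.902²·6.93) = 0.01411 K/W
ΣR = 0.01434 K/W
ΔT = Q·ΣR = 2710 × 0.01434 = 38.86 K
Heat flows outward, so T_out = T_in − ΔT = 61.7 − 38.86 = 22.8 °C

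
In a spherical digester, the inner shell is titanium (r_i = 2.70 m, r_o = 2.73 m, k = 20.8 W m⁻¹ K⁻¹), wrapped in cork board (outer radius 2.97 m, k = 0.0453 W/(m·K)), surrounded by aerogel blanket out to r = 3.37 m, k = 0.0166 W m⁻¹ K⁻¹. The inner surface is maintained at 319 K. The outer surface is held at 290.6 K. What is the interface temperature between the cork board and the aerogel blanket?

Resistance network (inner→outer):
  R_titanium = (1/2.70 − 1/2.73)/(4πk) = 0.004070/(4π·20.8) = 1.557×10^-5 K/W
  R_cork board = (1/2.73 − 1/2.97)/(4πk) = 0.02960/(4π·0.0453) = 0.05200 K/W
  R_aerogel blanket = (1/2.97 − 1/3.37)/(4πk) = 0.03996/(4π·0.0166) = 0.1916 K/W
ΣR = 1.557×10^-5 + 0.05200 + 0.1916 = 0.2436 K/W
Q = ΔT/ΣR = (319 K − 290.6 K)/0.2436 = 116.6 W
From the inner boundary to the cork board/aerogel blanket interface, ΣR_partial = 0.05202 K/W.
T_interface = T_in − Q·ΣR_partial = 319 K − (116.6)(0.05202) = 312.9 K

T = 312.9 K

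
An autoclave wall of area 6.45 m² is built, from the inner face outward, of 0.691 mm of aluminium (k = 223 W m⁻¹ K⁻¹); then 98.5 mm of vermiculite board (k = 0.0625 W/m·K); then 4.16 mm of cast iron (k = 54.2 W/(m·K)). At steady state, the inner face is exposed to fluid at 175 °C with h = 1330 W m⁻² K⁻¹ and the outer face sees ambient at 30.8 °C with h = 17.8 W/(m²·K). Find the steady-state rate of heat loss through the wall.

Resistance network (inner→outer):
  R_conv,in = 1/(hA) = 1/(1330·6.45) = 1.166×10^-4 K/W
  R_aluminium = L/(kA) = 6.91×10^-4/(223·6.45) = 4.804×10^-7 K/W
  R_vermiculite board = L/(kA) = 0.0985/(0.0625·6.45) = 0.2443 K/W
  R_cast iron = L/(kA) = 0.00416/(54.2·6.45) = 1.190×10^-5 K/W
  R_conv,out = 1/(hA) = 1/(17.8·6.45) = 0.008710 K/W
ΣR = 1.166×10^-4 + 4.804×10^-7 + 0.2443 + 1.190×10^-5 + 0.008710 = 0.2531 K/W
Q = ΔT/ΣR = (175 °C − 30.8 °C)/0.2531 = 570 W

Q = 570 W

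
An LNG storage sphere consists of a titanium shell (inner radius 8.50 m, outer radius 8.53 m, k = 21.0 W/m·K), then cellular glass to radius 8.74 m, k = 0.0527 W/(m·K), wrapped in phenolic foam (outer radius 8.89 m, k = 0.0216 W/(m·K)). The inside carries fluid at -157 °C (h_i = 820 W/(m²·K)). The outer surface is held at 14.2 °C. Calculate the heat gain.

Resistance network (inner→outer):
  R_conv,in = 1/(4πr²h) = 1/(4π·8.50²·820) = 1.343×10^-6 K/W
  R_titanium = (1/8.50 − 1/8.53)/(4πk) = 4.138×10^-4/(4π·21.0) = 1.568×10^-6 K/W
  R_cellular glass = (1/8.53 − 1/8.74)/(4πk) = 0.002817/(4π·0.0527) = 0.004253 K/W
  R_phenolic foam = (1/8.74 − 1/8.89)/(4πk) = 0.001931/(4π·0.0216) = 0.007112 K/W
ΣR = 1.343×10^-6 + 1.568×10^-6 + 0.004253 + 0.007112 = 0.01137 K/W
Q = ΔT/ΣR = (-157 °C − 14.2 °C)/0.01137 = -15100 W
(Negative Q ⇒ heat flows inward; heat gain = 15100 W.)

Q = 15100 W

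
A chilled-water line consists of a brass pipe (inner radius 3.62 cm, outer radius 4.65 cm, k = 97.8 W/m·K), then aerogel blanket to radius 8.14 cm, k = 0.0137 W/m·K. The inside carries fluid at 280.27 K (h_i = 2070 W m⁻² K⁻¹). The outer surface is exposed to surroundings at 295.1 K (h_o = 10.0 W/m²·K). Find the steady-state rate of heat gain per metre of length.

Q' = 2.21 W/m

Resistance network (inner→outer):
  R'_conv,in = 1/(2πr h) = 1/(2π·0.0362·2070) = 0.002124 m·K/W
  R'_brass = ln(0.0465/0.0362)/(2πk) = 0.2504/(2π·97.8) = 4.075×10^-4 m·K/W
  R'_aerogel blanket = ln(0.0814/0.0465)/(2πk) = 0.5599/(2π·0.0137) = 6.505 m·K/W
  R'_conv,out = 1/(2πr h) = 1/(2π·0.0814·10.0) = 0.1955 m·K/W
ΣR = 0.002124 + 4.075×10^-4 + 6.505 + 0.1955 = 6.703 m·K/W
Q' = ΔT/ΣR = (280.27 K − 295.1 K)/6.703 = -2.21 W/m
(Negative Q' ⇒ heat flows inward; heat gain = 2.21 W/m.)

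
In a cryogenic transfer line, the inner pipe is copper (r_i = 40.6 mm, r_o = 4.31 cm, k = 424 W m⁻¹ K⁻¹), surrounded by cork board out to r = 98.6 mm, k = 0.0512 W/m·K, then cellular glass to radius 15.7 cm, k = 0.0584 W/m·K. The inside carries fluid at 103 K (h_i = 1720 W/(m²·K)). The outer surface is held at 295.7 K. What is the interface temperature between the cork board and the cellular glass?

Treat each layer as a resistance in series:
  R'_conv,in = 1/(2πr h) = 1/(2π·0.0406·1720) = 0.002279 m·K/W
  R'_copper = ln(0.0431/0.0406)/(2πk) = 0.05975/(2π·424) = 2.243×10^-5 m·K/W
  R'_cork board = ln(0.0986/0.0431)/(2πk) = 0.8275/(2π·0.0512) = 2.572 m·K/W
  R'_cellular glass = ln(0.157/0.0986)/(2πk) = 0.4652/(2π·0.0584) = 1.268 m·K/W
ΣR = 0.002279 + 2.243×10^-5 + 2.572 + 1.268 = 3.842 m·K/W
Q' = ΔT/ΣR = (103 K − 295.7 K)/3.842 = -50.16 W/m
From the inner boundary to the cork board/cellular glass interface, ΣR_partial = 2.574 m·K/W.
T_interface = T_in − Q'·ΣR_partial = 103 K − (-50.16)(2.574) = 232.1 K

T = 232.1 K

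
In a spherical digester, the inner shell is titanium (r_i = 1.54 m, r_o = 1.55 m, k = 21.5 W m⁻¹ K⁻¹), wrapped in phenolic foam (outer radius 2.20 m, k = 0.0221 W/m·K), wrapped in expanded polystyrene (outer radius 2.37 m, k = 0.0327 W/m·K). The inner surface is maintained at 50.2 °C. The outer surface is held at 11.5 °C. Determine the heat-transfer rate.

Q = 50.5 W

Resistance network (inner→outer):
  R_titanium = (1/1.54 − 1/1.55)/(4πk) = 0.004189/(4π·21.5) = 1.551×10^-5 K/W
  R_phenolic foam = (1/1.55 − 1/2.20)/(4πk) = 0.1906/(4π·0.0221) = 0.6864 K/W
  R_expanded polystyrene = (1/2.20 − 1/2.37)/(4πk) = 0.03260/(4π·0.0327) = 0.07935 K/W
ΣR = 1.551×10^-5 + 0.6864 + 0.07935 = 0.7658 K/W
Q = ΔT/ΣR = (50.2 °C − 11.5 °C)/0.7658 = 50.5 W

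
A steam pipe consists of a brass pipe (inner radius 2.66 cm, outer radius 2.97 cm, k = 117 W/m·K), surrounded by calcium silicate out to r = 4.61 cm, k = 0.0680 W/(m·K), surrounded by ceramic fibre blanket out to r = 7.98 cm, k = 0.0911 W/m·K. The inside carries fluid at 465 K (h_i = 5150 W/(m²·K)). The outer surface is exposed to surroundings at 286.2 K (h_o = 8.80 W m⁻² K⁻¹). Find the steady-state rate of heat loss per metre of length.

Q' = 80.7 W/m

Resistance network (inner→outer):
  R'_conv,in = 1/(2πr h) = 1/(2π·0.0266·5150) = 0.001162 m·K/W
  R'_brass = ln(0.0297/0.0266)/(2πk) = 0.1102/(2π·117) = 1.500×10^-4 m·K/W
  R'_calcium silicate = ln(0.0461/0.0297)/(2πk) = 0.4397/(2π·0.0680) = 1.029 m·K/W
  R'_ceramic fibre blanket = ln(0.0798/0.0461)/(2πk) = 0.5487/(2π·0.0911) = 0.9586 m·K/W
  R'_conv,out = 1/(2πr h) = 1/(2π·0.0798·8.80) = 0.2266 m·K/W
ΣR = 0.001162 + 1.500×10^-4 + 1.029 + 0.9586 + 0.2266 = 2.216 m·K/W
Q' = ΔT/ΣR = (465 K − 286.2 K)/2.216 = 80.7 W/m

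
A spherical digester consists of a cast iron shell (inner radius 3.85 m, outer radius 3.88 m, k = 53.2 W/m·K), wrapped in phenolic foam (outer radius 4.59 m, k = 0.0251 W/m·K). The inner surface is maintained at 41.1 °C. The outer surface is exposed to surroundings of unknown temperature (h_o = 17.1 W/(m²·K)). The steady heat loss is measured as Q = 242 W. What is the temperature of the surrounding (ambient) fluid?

Series resistances:
  R_cast iron = (1/3.85 − 1/3.88)/(4πk) = 0.002008/(4π·53.2) = 3.004×10^-6 K/W
  R_phenolic foam = (1/3.88 − 1/4.59)/(4πk) = 0.03987/(4π·0.0251) = 0.1264 K/W
  R_conv,out = 1/(4πr²h) = 1/(4π·4.59²·17.1) = 2.209×10^-4 K/W
ΣR = 0.1266 K/W
ΔT = Q·ΣR = 242 × 0.1266 = 30.64 K
Heat flows outward, so T_out = T_in − ΔT = 41.1 − 30.64 = 10.5 °C

T_out = 10.5 °C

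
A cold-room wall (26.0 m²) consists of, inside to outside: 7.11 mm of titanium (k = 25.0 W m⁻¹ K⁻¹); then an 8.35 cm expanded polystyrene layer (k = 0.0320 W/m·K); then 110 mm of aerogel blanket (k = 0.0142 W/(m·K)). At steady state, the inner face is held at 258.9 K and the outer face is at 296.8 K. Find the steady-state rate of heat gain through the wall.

Treat each layer as a resistance in series:
  R_titanium = L/(kA) = 0.00711/(25.0·26.0) = 1.094×10^-5 K/W
  R_expanded polystyrene = L/(kA) = 0.0835/(0.0320·26.0) = 0.1004 K/W
  R_aerogel blanket = L/(kA) = 0.110/(0.0142·26.0) = 0.2979 K/W
ΣR = 1.094×10^-5 + 0.1004 + 0.2979 = 0.3983 K/W
Q = ΔT/ΣR = (258.9 K − 296.8 K)/0.3983 = -95.2 W
(Negative Q ⇒ heat flows inward; heat gain = 95.2 W.)

Q = 95.2 W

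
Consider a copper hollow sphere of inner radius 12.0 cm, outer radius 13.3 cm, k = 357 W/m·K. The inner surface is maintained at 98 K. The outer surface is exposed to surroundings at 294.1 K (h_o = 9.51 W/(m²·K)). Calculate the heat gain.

Q = 414 W

Resistance network (inner→outer):
  R_copper = (1/0.120 − 1/0.133)/(4πk) = 0.8145/(4π·357) = 1.816×10^-4 K/W
  R_conv,out = 1/(4πr²h) = 1/(4π·0.133²·9.51) = 0.4730 K/W
ΣR = 1.816×10^-4 + 0.4730 = 0.4732 K/W
Q = ΔT/ΣR = (98 K − 294.1 K)/0.4732 = -414 W
(Negative Q ⇒ heat flows inward; heat gain = 414 W.)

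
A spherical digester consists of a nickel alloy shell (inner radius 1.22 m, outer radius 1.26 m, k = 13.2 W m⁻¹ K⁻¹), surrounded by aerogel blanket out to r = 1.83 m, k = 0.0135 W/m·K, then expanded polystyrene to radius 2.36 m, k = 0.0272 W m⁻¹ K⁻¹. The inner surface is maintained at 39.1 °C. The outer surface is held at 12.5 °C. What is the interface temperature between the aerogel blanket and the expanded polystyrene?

Treat each layer as a resistance in series:
  R_nickel alloy = (1/1.22 − 1/1.26)/(4πk) = 0.02602/(4π·13.2) = 1.569×10^-4 K/W
  R_aerogel blanket = (1/1.26 − 1/1.83)/(4πk) = 0.2472/(4π·0.0135) = 1.457 K/W
  R_expanded polystyrene = (1/1.83 − 1/2.36)/(4πk) = 0.1227/(4π·0.0272) = 0.3590 K/W
ΣR = 1.569×10^-4 + 1.457 + 0.3590 = 1.816 K/W
Q = ΔT/ΣR = (39.1 °C − 12.5 °C)/1.816 = 14.65 W
From the inner boundary to the aerogel blanket/expanded polystyrene interface, ΣR_partial = 1.457 K/W.
T_interface = T_in − Q·ΣR_partial = 39.1 °C − (14.65)(1.457) = 17.8 °C

T = 17.8 °C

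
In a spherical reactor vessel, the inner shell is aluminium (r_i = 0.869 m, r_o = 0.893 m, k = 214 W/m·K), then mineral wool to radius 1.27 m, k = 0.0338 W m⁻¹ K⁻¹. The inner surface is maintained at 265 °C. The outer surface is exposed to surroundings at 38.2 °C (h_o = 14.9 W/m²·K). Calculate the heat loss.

Series thermal resistances, inner to outer:
  R_aluminium = (1/0.869 − 1/0.893)/(4πk) = 0.03093/(4π·214) = 1.150×10^-5 K/W
  R_mineral wool = (1/0.893 − 1/1.27)/(4πk) = 0.3324/(4π·0.0338) = 0.7826 K/W
  R_conv,out = 1/(4πr²h) = 1/(4π·1.27²·14.9) = 0.003311 K/W
ΣR = 1.150×10^-5 + 0.7826 + 0.003311 = 0.7859 K/W
Q = ΔT/ΣR = (265 °C − 38.2 °C)/0.7859 = 289 W

Q = 289 W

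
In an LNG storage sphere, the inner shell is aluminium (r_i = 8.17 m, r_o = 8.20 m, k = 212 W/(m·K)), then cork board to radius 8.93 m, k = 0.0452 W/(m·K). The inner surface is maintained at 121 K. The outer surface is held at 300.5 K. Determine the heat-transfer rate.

Resistance network (inner→outer):
  R_aluminium = (1/8.17 − 1/8.20)/(4πk) = 4.478×10^-4/(4π·212) = 1.681×10^-7 K/W
  R_cork board = (1/8.20 − 1/8.93)/(4πk) = 0.009969/(4π·0.0452) = 0.01755 K/W
ΣR = 1.681×10^-7 + 0.01755 = 0.01755 K/W
Q = ΔT/ΣR = (121 K − 300.5 K)/0.01755 = -10200 W
(Negative Q ⇒ heat flows inward; heat gain = 10200 W.)

Q = 10.2 kW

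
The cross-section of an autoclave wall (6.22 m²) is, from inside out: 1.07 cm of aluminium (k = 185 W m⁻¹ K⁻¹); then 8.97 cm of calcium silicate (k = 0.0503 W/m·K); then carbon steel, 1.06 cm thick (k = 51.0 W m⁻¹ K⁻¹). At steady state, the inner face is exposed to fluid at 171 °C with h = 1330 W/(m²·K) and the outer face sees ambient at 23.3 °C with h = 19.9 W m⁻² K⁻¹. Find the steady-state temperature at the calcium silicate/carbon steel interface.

Series thermal resistances, inner to outer:
  R_conv,in = 1/(hA) = 1/(1330·6.22) = 1.209×10^-4 K/W
  R_aluminium = L/(kA) = 0.0107/(185·6.22) = 9.299×10^-6 K/W
  R_calcium silicate = L/(kA) = 0.0897/(0.0503·6.22) = 0.2867 K/W
  R_carbon steel = L/(kA) = 0.0106/(51.0·6.22) = 3.342×10^-5 K/W
  R_conv,out = 1/(hA) = 1/(19.9·6.22) = 0.008079 K/W
ΣR = 1.209×10^-4 + 9.299×10^-6 + 0.2867 + 3.342×10^-5 + 0.008079 = 0.2949 K/W
Q = ΔT/ΣR = (171 °C − 23.3 °C)/0.2949 = 500.8 W
From the inner boundary to the calcium silicate/carbon steel interface, ΣR_partial = 0.2868 K/W.
T_interface = T_in − Q·ΣR_partial = 171 °C − (500.8)(0.2868) = 27.4 °C

T = 27.4 °C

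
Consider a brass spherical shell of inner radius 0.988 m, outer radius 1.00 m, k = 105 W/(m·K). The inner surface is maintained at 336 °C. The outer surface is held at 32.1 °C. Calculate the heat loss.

Q = 4πk·ΔT/(1/r₁ − 1/r₂) = 4π × 105 × 303.9 / (1/0.988 − 1/1.00) = 3.30×10^7 W

Q = 3.30×10^7 W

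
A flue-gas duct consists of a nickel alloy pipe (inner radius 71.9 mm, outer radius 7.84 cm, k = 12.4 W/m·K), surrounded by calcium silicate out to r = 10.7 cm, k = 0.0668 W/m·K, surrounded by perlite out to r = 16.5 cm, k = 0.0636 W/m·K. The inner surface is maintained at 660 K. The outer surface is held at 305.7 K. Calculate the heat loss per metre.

Q' = 194 W/m

Treat each layer as a resistance in series:
  R'_nickel alloy = ln(0.0784/0.0719)/(2πk) = 0.08655/(2π·12.4) = 0.001111 m·K/W
  R'_calcium silicate = ln(0.107/0.0784)/(2πk) = 0.3110/(2π·0.0668) = 0.7410 m·K/W
  R'_perlite = ln(0.165/0.107)/(2πk) = 0.4331/(2π·0.0636) = 1.084 m·K/W
ΣR = 0.001111 + 0.7410 + 1.084 = 1.826 m·K/W
Q' = ΔT/ΣR = (660 K − 305.7 K)/1.826 = 194 W/m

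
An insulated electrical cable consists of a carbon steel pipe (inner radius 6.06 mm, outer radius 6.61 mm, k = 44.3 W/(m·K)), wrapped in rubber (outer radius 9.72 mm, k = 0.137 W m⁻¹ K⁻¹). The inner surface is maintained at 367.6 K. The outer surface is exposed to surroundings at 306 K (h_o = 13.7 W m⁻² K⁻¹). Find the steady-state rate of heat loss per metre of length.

Treat each layer as a resistance in series:
  R'_carbon steel = ln(0.00661/0.00606)/(2πk) = 0.08687/(2π·44.3) = 3.121×10^-4 m·K/W
  R'_rubber = ln(0.00972/0.00661)/(2πk) = 0.3856/(2π·0.137) = 0.4480 m·K/W
  R'_conv,out = 1/(2πr h) = 1/(2π·0.00972·13.7) = 1.195 m·K/W
ΣR = 3.121×10^-4 + 0.4480 + 1.195 = 1.643 m·K/W
Q' = ΔT/ΣR = (367.6 K − 306 K)/1.643 = 37.5 W/m

Q' = 37.5 W/m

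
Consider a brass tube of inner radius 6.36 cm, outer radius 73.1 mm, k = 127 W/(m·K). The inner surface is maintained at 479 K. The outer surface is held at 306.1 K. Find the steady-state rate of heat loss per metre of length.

Q' = 991 kW/m

Q' = 2πk·ΔT/ln(r₂/r₁) = 2π × 127 × 172.9 / ln(0.0731/0.0636) = 9.91×10^5 W/m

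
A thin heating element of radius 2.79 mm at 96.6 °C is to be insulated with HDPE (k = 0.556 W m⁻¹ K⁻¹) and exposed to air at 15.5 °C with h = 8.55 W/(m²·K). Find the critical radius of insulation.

For a cylinder, r_cr = k_ins/h = 0.556/8.55 = 0.0650 m = 6.50 cm

r_cr = 6.50 cm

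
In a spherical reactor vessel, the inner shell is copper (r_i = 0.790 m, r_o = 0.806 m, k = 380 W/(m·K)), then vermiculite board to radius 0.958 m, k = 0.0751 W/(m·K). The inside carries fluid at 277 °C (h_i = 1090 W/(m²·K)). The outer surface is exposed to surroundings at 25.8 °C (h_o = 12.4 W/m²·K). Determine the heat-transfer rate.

Series thermal resistances, inner to outer:
  R_conv,in = 1/(4πr²h) = 1/(4π·0.790²·1090) = 1.170×10^-4 K/W
  R_copper = (1/0.790 − 1/0.806)/(4πk) = 0.02513/(4π·380) = 5.262×10^-6 K/W
  R_vermiculite board = (1/0.806 − 1/0.958)/(4πk) = 0.1969/(4π·0.0751) = 0.2086 K/W
  R_conv,out = 1/(4πr²h) = 1/(4π·0.958²·12.4) = 0.006993 K/W
ΣR = 1.170×10^-4 + 5.262×10^-6 + 0.2086 + 0.006993 = 0.2157 K/W
Q = ΔT/ΣR = (277 °C − 25.8 °C)/0.2157 = 1160 W

Q = 1160 W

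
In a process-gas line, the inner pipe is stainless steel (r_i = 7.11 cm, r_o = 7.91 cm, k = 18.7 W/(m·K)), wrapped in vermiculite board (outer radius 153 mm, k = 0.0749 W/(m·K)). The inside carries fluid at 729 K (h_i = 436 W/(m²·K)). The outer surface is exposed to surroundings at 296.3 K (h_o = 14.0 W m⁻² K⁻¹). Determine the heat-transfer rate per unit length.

Q' = 292 W/m

Series thermal resistances, inner to outer:
  R'_conv,in = 1/(2πr h) = 1/(2π·0.0711·436) = 0.005134 m·K/W
  R'_stainless steel = ln(0.0791/0.0711)/(2πk) = 0.1066/(2π·18.7) = 9.075×10^-4 m·K/W
  R'_vermiculite board = ln(0.153/0.0791)/(2πk) = 0.6597/(2π·0.0749) = 1.402 m·K/W
  R'_conv,out = 1/(2πr h) = 1/(2π·0.153·14.0) = 0.07430 m·K/W
ΣR = 0.005134 + 9.075×10^-4 + 1.402 + 0.07430 = 1.482 m·K/W
Q' = ΔT/ΣR = (729 K − 296.3 K)/1.482 = 292 W/m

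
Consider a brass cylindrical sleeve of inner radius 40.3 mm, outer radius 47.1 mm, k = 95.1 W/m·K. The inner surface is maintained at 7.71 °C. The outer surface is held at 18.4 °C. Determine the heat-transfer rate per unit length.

Q' = 2πk·ΔT/ln(r₂/r₁) = 2π × 95.1 × 10.69 / ln(0.0471/0.0403) = 41000 W/m

Q' = 41000 W/m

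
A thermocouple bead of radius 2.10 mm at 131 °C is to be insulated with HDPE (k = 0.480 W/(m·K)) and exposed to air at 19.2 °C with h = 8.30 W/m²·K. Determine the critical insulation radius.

r_cr = 11.6 cm

For a sphere, r_cr = 2k_ins/h = 2·0.480/8.30 = 0.116 m = 11.6 cm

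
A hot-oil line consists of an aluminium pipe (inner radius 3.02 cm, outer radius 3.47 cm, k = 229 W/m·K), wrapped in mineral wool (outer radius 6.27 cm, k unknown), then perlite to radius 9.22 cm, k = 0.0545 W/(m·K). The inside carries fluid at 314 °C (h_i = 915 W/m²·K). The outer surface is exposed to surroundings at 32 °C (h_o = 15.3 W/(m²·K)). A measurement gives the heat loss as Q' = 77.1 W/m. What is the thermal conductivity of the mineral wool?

k = 0.0390 W/m·K

ΣR = ΔT/Q' = |314 − 32|/77.1 = 3.658 m·K/W
Known resistances:
  R'_conv,in = 1/(2πr h) = 1/(2π·0.0302·915) = 0.005760 m·K/W
  R'_aluminium = ln(0.0347/0.0302)/(2πk) = 0.1389/(2π·229) = 9.653×10^-5 m·K/W
  R'_perlite = ln(0.0922/0.0627)/(2πk) = 0.3856/(2π·0.0545) = 1.126 m·K/W
  R'_conv,out = 1/(2πr h) = 1/(2π·0.0922·15.3) = 0.1128 m·K/W
R_mineral wool = ΣR − ΣR_known = 3.658 − 1.245 = 2.413 m·K/W
ln(r₂/r₁)/(2πk) = 2.413 ⇒ k = 0.5916/(2π·2.413) = 0.0390 W/m·K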